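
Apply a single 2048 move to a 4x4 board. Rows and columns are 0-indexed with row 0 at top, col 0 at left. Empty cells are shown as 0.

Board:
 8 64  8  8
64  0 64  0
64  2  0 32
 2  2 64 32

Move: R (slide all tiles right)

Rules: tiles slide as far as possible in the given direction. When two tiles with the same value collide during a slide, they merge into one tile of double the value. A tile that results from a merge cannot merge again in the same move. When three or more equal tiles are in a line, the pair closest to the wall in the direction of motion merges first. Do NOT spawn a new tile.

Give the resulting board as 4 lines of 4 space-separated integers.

Slide right:
row 0: [8, 64, 8, 8] -> [0, 8, 64, 16]
row 1: [64, 0, 64, 0] -> [0, 0, 0, 128]
row 2: [64, 2, 0, 32] -> [0, 64, 2, 32]
row 3: [2, 2, 64, 32] -> [0, 4, 64, 32]

Answer:   0   8  64  16
  0   0   0 128
  0  64   2  32
  0   4  64  32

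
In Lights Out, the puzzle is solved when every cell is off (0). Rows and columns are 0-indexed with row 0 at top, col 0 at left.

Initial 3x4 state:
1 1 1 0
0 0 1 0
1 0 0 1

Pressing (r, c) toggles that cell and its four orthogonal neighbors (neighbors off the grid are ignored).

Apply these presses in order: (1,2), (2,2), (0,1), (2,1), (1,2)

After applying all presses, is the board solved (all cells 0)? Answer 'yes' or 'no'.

After press 1 at (1,2):
1 1 0 0
0 1 0 1
1 0 1 1

After press 2 at (2,2):
1 1 0 0
0 1 1 1
1 1 0 0

After press 3 at (0,1):
0 0 1 0
0 0 1 1
1 1 0 0

After press 4 at (2,1):
0 0 1 0
0 1 1 1
0 0 1 0

After press 5 at (1,2):
0 0 0 0
0 0 0 0
0 0 0 0

Lights still on: 0

Answer: yes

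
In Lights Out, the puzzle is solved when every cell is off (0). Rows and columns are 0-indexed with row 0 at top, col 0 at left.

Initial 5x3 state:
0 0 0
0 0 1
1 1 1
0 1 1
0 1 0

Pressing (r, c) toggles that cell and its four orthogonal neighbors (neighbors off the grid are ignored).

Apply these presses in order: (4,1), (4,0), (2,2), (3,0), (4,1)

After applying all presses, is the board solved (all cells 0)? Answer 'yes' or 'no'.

Answer: yes

Derivation:
After press 1 at (4,1):
0 0 0
0 0 1
1 1 1
0 0 1
1 0 1

After press 2 at (4,0):
0 0 0
0 0 1
1 1 1
1 0 1
0 1 1

After press 3 at (2,2):
0 0 0
0 0 0
1 0 0
1 0 0
0 1 1

After press 4 at (3,0):
0 0 0
0 0 0
0 0 0
0 1 0
1 1 1

After press 5 at (4,1):
0 0 0
0 0 0
0 0 0
0 0 0
0 0 0

Lights still on: 0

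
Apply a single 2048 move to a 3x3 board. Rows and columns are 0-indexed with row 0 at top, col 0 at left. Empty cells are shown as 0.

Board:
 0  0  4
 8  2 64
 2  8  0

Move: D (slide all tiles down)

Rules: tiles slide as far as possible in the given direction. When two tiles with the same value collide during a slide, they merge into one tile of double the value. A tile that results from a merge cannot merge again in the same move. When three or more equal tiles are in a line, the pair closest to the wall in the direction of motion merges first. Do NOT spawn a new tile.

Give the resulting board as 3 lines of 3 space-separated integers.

Answer:  0  0  0
 8  2  4
 2  8 64

Derivation:
Slide down:
col 0: [0, 8, 2] -> [0, 8, 2]
col 1: [0, 2, 8] -> [0, 2, 8]
col 2: [4, 64, 0] -> [0, 4, 64]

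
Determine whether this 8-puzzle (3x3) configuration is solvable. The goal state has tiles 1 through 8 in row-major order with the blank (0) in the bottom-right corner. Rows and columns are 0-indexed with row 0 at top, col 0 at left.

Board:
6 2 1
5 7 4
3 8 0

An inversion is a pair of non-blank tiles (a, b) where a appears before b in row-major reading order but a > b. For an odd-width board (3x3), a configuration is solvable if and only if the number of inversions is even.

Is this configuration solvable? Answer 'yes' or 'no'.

Inversions (pairs i<j in row-major order where tile[i] > tile[j] > 0): 11
11 is odd, so the puzzle is not solvable.

Answer: no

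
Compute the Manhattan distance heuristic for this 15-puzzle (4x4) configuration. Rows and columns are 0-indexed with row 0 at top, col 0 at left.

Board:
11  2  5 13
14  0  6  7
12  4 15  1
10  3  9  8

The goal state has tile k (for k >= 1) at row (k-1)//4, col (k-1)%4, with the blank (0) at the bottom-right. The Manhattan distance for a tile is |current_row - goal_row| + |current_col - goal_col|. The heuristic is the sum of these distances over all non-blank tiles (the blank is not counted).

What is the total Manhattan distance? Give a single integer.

Answer: 42

Derivation:
Tile 11: (0,0)->(2,2) = 4
Tile 2: (0,1)->(0,1) = 0
Tile 5: (0,2)->(1,0) = 3
Tile 13: (0,3)->(3,0) = 6
Tile 14: (1,0)->(3,1) = 3
Tile 6: (1,2)->(1,1) = 1
Tile 7: (1,3)->(1,2) = 1
Tile 12: (2,0)->(2,3) = 3
Tile 4: (2,1)->(0,3) = 4
Tile 15: (2,2)->(3,2) = 1
Tile 1: (2,3)->(0,0) = 5
Tile 10: (3,0)->(2,1) = 2
Tile 3: (3,1)->(0,2) = 4
Tile 9: (3,2)->(2,0) = 3
Tile 8: (3,3)->(1,3) = 2
Sum: 4 + 0 + 3 + 6 + 3 + 1 + 1 + 3 + 4 + 1 + 5 + 2 + 4 + 3 + 2 = 42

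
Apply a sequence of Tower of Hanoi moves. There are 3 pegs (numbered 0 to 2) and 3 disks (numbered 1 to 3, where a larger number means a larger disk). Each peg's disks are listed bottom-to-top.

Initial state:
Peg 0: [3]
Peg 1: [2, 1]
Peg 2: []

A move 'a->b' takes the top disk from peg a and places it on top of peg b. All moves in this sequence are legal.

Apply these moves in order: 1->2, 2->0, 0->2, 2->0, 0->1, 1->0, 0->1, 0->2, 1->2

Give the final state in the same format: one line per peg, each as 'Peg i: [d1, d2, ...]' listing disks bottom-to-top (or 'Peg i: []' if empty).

Answer: Peg 0: []
Peg 1: [2]
Peg 2: [3, 1]

Derivation:
After move 1 (1->2):
Peg 0: [3]
Peg 1: [2]
Peg 2: [1]

After move 2 (2->0):
Peg 0: [3, 1]
Peg 1: [2]
Peg 2: []

After move 3 (0->2):
Peg 0: [3]
Peg 1: [2]
Peg 2: [1]

After move 4 (2->0):
Peg 0: [3, 1]
Peg 1: [2]
Peg 2: []

After move 5 (0->1):
Peg 0: [3]
Peg 1: [2, 1]
Peg 2: []

After move 6 (1->0):
Peg 0: [3, 1]
Peg 1: [2]
Peg 2: []

After move 7 (0->1):
Peg 0: [3]
Peg 1: [2, 1]
Peg 2: []

After move 8 (0->2):
Peg 0: []
Peg 1: [2, 1]
Peg 2: [3]

After move 9 (1->2):
Peg 0: []
Peg 1: [2]
Peg 2: [3, 1]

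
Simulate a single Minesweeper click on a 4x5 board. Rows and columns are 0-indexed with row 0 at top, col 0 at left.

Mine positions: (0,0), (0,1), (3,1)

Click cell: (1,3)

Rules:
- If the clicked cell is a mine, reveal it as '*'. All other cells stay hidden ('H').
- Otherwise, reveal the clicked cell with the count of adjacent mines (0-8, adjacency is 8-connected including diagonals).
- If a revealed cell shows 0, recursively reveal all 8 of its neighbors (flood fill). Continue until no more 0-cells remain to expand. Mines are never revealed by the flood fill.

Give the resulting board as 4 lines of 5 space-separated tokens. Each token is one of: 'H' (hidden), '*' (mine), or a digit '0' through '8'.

H H 1 0 0
H H 1 0 0
H H 1 0 0
H H 1 0 0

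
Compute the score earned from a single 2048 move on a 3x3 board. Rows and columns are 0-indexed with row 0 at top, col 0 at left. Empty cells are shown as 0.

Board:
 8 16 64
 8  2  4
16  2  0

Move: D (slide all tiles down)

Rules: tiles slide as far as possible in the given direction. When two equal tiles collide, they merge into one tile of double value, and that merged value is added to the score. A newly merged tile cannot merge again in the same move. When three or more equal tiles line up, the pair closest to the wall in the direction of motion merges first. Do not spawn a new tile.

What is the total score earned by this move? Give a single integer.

Slide down:
col 0: [8, 8, 16] -> [0, 16, 16]  score +16 (running 16)
col 1: [16, 2, 2] -> [0, 16, 4]  score +4 (running 20)
col 2: [64, 4, 0] -> [0, 64, 4]  score +0 (running 20)
Board after move:
 0  0  0
16 16 64
16  4  4

Answer: 20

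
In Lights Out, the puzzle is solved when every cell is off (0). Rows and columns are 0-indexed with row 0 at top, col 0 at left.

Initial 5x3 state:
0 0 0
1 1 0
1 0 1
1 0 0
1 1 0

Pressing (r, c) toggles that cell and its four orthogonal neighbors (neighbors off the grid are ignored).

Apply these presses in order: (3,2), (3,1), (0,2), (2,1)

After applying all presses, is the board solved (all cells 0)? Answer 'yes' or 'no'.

After press 1 at (3,2):
0 0 0
1 1 0
1 0 0
1 1 1
1 1 1

After press 2 at (3,1):
0 0 0
1 1 0
1 1 0
0 0 0
1 0 1

After press 3 at (0,2):
0 1 1
1 1 1
1 1 0
0 0 0
1 0 1

After press 4 at (2,1):
0 1 1
1 0 1
0 0 1
0 1 0
1 0 1

Lights still on: 8

Answer: no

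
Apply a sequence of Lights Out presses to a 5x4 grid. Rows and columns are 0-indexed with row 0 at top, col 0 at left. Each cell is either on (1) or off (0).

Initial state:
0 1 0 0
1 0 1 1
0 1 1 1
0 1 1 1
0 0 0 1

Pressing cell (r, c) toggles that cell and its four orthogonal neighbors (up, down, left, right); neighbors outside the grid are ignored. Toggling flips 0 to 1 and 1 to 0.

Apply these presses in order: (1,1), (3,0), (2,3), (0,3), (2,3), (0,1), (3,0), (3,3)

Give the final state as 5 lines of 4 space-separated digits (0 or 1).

After press 1 at (1,1):
0 0 0 0
0 1 0 1
0 0 1 1
0 1 1 1
0 0 0 1

After press 2 at (3,0):
0 0 0 0
0 1 0 1
1 0 1 1
1 0 1 1
1 0 0 1

After press 3 at (2,3):
0 0 0 0
0 1 0 0
1 0 0 0
1 0 1 0
1 0 0 1

After press 4 at (0,3):
0 0 1 1
0 1 0 1
1 0 0 0
1 0 1 0
1 0 0 1

After press 5 at (2,3):
0 0 1 1
0 1 0 0
1 0 1 1
1 0 1 1
1 0 0 1

After press 6 at (0,1):
1 1 0 1
0 0 0 0
1 0 1 1
1 0 1 1
1 0 0 1

After press 7 at (3,0):
1 1 0 1
0 0 0 0
0 0 1 1
0 1 1 1
0 0 0 1

After press 8 at (3,3):
1 1 0 1
0 0 0 0
0 0 1 0
0 1 0 0
0 0 0 0

Answer: 1 1 0 1
0 0 0 0
0 0 1 0
0 1 0 0
0 0 0 0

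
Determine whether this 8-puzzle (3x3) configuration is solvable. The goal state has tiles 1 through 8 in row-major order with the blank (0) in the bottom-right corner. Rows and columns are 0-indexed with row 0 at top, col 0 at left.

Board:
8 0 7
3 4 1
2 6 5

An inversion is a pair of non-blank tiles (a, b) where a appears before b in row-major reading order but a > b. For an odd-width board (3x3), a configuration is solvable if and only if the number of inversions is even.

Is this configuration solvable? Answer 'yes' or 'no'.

Inversions (pairs i<j in row-major order where tile[i] > tile[j] > 0): 18
18 is even, so the puzzle is solvable.

Answer: yes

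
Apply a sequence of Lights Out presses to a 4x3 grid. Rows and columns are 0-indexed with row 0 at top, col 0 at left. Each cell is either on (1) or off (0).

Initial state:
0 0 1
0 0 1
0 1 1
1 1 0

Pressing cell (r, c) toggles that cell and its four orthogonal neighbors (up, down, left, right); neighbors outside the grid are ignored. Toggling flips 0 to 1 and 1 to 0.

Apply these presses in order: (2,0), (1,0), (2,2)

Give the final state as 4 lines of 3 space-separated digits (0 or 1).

After press 1 at (2,0):
0 0 1
1 0 1
1 0 1
0 1 0

After press 2 at (1,0):
1 0 1
0 1 1
0 0 1
0 1 0

After press 3 at (2,2):
1 0 1
0 1 0
0 1 0
0 1 1

Answer: 1 0 1
0 1 0
0 1 0
0 1 1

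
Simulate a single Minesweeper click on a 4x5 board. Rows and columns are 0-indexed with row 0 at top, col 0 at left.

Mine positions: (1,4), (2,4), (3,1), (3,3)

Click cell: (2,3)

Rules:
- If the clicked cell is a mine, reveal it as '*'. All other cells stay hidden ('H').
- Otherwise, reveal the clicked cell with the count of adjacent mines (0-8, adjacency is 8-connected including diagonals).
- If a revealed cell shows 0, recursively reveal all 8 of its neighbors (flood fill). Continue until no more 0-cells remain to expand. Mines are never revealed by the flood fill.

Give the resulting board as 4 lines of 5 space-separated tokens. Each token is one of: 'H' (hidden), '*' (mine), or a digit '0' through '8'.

H H H H H
H H H H H
H H H 3 H
H H H H H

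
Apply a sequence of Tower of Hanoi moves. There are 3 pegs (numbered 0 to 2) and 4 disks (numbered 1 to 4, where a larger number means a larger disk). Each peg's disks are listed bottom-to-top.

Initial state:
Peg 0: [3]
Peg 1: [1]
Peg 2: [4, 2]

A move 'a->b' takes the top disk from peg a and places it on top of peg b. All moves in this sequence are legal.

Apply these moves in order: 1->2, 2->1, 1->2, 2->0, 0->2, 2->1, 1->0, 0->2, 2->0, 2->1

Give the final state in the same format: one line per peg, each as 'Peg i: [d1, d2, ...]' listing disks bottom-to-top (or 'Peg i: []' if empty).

Answer: Peg 0: [3, 1]
Peg 1: [2]
Peg 2: [4]

Derivation:
After move 1 (1->2):
Peg 0: [3]
Peg 1: []
Peg 2: [4, 2, 1]

After move 2 (2->1):
Peg 0: [3]
Peg 1: [1]
Peg 2: [4, 2]

After move 3 (1->2):
Peg 0: [3]
Peg 1: []
Peg 2: [4, 2, 1]

After move 4 (2->0):
Peg 0: [3, 1]
Peg 1: []
Peg 2: [4, 2]

After move 5 (0->2):
Peg 0: [3]
Peg 1: []
Peg 2: [4, 2, 1]

After move 6 (2->1):
Peg 0: [3]
Peg 1: [1]
Peg 2: [4, 2]

After move 7 (1->0):
Peg 0: [3, 1]
Peg 1: []
Peg 2: [4, 2]

After move 8 (0->2):
Peg 0: [3]
Peg 1: []
Peg 2: [4, 2, 1]

After move 9 (2->0):
Peg 0: [3, 1]
Peg 1: []
Peg 2: [4, 2]

After move 10 (2->1):
Peg 0: [3, 1]
Peg 1: [2]
Peg 2: [4]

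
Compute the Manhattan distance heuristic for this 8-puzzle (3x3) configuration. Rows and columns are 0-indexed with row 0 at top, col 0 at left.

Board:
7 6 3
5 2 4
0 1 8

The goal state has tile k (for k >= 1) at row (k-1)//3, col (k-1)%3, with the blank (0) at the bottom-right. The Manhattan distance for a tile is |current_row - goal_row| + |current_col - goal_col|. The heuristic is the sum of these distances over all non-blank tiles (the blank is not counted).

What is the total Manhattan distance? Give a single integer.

Tile 7: (0,0)->(2,0) = 2
Tile 6: (0,1)->(1,2) = 2
Tile 3: (0,2)->(0,2) = 0
Tile 5: (1,0)->(1,1) = 1
Tile 2: (1,1)->(0,1) = 1
Tile 4: (1,2)->(1,0) = 2
Tile 1: (2,1)->(0,0) = 3
Tile 8: (2,2)->(2,1) = 1
Sum: 2 + 2 + 0 + 1 + 1 + 2 + 3 + 1 = 12

Answer: 12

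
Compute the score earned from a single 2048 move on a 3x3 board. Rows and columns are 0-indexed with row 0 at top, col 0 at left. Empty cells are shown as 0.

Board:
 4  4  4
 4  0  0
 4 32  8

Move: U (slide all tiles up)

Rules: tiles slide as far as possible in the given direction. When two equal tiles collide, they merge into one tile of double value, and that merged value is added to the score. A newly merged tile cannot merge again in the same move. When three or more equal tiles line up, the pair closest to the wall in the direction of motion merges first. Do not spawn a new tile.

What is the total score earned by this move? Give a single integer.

Slide up:
col 0: [4, 4, 4] -> [8, 4, 0]  score +8 (running 8)
col 1: [4, 0, 32] -> [4, 32, 0]  score +0 (running 8)
col 2: [4, 0, 8] -> [4, 8, 0]  score +0 (running 8)
Board after move:
 8  4  4
 4 32  8
 0  0  0

Answer: 8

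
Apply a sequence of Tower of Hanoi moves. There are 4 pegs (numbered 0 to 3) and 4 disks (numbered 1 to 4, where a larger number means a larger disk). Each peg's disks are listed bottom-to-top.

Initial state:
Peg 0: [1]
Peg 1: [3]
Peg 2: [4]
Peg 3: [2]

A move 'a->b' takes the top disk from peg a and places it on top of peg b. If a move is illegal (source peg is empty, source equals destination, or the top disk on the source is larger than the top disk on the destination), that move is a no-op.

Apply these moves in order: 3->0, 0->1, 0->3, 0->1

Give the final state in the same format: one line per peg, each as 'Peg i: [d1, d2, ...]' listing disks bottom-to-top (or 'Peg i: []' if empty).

Answer: Peg 0: []
Peg 1: [3, 1]
Peg 2: [4]
Peg 3: [2]

Derivation:
After move 1 (3->0):
Peg 0: [1]
Peg 1: [3]
Peg 2: [4]
Peg 3: [2]

After move 2 (0->1):
Peg 0: []
Peg 1: [3, 1]
Peg 2: [4]
Peg 3: [2]

After move 3 (0->3):
Peg 0: []
Peg 1: [3, 1]
Peg 2: [4]
Peg 3: [2]

After move 4 (0->1):
Peg 0: []
Peg 1: [3, 1]
Peg 2: [4]
Peg 3: [2]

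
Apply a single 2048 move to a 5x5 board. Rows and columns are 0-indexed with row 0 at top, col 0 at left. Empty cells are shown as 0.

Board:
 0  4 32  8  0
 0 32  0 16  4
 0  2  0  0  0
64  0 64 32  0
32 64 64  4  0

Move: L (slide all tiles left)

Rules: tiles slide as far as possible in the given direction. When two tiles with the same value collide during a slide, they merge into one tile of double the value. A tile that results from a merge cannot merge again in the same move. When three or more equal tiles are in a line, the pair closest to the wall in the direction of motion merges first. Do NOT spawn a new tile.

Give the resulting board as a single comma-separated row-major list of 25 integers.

Slide left:
row 0: [0, 4, 32, 8, 0] -> [4, 32, 8, 0, 0]
row 1: [0, 32, 0, 16, 4] -> [32, 16, 4, 0, 0]
row 2: [0, 2, 0, 0, 0] -> [2, 0, 0, 0, 0]
row 3: [64, 0, 64, 32, 0] -> [128, 32, 0, 0, 0]
row 4: [32, 64, 64, 4, 0] -> [32, 128, 4, 0, 0]

Answer: 4, 32, 8, 0, 0, 32, 16, 4, 0, 0, 2, 0, 0, 0, 0, 128, 32, 0, 0, 0, 32, 128, 4, 0, 0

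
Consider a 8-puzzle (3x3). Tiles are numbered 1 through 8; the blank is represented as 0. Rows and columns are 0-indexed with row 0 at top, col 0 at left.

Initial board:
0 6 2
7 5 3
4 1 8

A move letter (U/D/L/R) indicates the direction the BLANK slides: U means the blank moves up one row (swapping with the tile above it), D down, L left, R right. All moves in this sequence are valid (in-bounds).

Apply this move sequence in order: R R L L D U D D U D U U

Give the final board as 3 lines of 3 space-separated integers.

Answer: 0 6 2
7 5 3
4 1 8

Derivation:
After move 1 (R):
6 0 2
7 5 3
4 1 8

After move 2 (R):
6 2 0
7 5 3
4 1 8

After move 3 (L):
6 0 2
7 5 3
4 1 8

After move 4 (L):
0 6 2
7 5 3
4 1 8

After move 5 (D):
7 6 2
0 5 3
4 1 8

After move 6 (U):
0 6 2
7 5 3
4 1 8

After move 7 (D):
7 6 2
0 5 3
4 1 8

After move 8 (D):
7 6 2
4 5 3
0 1 8

After move 9 (U):
7 6 2
0 5 3
4 1 8

After move 10 (D):
7 6 2
4 5 3
0 1 8

After move 11 (U):
7 6 2
0 5 3
4 1 8

After move 12 (U):
0 6 2
7 5 3
4 1 8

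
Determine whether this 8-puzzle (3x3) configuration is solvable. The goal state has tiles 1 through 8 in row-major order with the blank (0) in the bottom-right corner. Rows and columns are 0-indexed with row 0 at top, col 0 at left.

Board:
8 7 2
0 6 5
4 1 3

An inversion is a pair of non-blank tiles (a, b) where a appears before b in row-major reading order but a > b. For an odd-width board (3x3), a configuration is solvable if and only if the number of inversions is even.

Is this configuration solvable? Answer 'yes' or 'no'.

Inversions (pairs i<j in row-major order where tile[i] > tile[j] > 0): 23
23 is odd, so the puzzle is not solvable.

Answer: no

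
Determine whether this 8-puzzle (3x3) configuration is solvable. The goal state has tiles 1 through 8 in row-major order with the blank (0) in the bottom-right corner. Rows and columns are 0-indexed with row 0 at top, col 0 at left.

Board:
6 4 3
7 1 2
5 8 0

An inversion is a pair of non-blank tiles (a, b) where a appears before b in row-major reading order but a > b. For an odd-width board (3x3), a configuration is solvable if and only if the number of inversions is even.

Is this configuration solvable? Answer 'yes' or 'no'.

Answer: no

Derivation:
Inversions (pairs i<j in row-major order where tile[i] > tile[j] > 0): 13
13 is odd, so the puzzle is not solvable.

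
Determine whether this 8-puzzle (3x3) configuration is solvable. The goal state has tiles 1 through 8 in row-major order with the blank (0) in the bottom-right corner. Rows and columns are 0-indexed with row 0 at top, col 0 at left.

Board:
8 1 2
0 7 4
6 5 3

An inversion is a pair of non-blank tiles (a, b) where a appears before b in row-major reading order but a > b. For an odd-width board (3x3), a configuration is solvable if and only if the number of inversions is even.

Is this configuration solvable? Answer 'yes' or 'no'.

Answer: no

Derivation:
Inversions (pairs i<j in row-major order where tile[i] > tile[j] > 0): 15
15 is odd, so the puzzle is not solvable.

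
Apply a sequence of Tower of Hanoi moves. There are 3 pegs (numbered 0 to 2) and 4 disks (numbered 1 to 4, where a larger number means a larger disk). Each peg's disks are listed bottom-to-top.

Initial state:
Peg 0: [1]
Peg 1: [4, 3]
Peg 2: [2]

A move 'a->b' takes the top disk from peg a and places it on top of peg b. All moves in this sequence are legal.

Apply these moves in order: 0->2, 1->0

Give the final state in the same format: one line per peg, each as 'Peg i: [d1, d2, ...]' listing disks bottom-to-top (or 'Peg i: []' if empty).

After move 1 (0->2):
Peg 0: []
Peg 1: [4, 3]
Peg 2: [2, 1]

After move 2 (1->0):
Peg 0: [3]
Peg 1: [4]
Peg 2: [2, 1]

Answer: Peg 0: [3]
Peg 1: [4]
Peg 2: [2, 1]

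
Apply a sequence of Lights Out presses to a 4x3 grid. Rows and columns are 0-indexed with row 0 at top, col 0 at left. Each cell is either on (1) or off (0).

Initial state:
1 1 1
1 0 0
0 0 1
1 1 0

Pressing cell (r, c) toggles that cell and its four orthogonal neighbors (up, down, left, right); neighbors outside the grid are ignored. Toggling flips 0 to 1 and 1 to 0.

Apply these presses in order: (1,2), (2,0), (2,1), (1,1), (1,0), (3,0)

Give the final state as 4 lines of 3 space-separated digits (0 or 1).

Answer: 0 0 0
0 0 0
0 1 1
1 1 0

Derivation:
After press 1 at (1,2):
1 1 0
1 1 1
0 0 0
1 1 0

After press 2 at (2,0):
1 1 0
0 1 1
1 1 0
0 1 0

After press 3 at (2,1):
1 1 0
0 0 1
0 0 1
0 0 0

After press 4 at (1,1):
1 0 0
1 1 0
0 1 1
0 0 0

After press 5 at (1,0):
0 0 0
0 0 0
1 1 1
0 0 0

After press 6 at (3,0):
0 0 0
0 0 0
0 1 1
1 1 0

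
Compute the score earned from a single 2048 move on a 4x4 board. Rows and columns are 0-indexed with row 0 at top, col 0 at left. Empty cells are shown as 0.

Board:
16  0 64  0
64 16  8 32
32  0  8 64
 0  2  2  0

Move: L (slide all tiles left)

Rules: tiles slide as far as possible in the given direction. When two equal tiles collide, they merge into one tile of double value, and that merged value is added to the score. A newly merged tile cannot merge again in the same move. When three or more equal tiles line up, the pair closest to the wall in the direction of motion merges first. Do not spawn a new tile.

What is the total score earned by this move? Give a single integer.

Slide left:
row 0: [16, 0, 64, 0] -> [16, 64, 0, 0]  score +0 (running 0)
row 1: [64, 16, 8, 32] -> [64, 16, 8, 32]  score +0 (running 0)
row 2: [32, 0, 8, 64] -> [32, 8, 64, 0]  score +0 (running 0)
row 3: [0, 2, 2, 0] -> [4, 0, 0, 0]  score +4 (running 4)
Board after move:
16 64  0  0
64 16  8 32
32  8 64  0
 4  0  0  0

Answer: 4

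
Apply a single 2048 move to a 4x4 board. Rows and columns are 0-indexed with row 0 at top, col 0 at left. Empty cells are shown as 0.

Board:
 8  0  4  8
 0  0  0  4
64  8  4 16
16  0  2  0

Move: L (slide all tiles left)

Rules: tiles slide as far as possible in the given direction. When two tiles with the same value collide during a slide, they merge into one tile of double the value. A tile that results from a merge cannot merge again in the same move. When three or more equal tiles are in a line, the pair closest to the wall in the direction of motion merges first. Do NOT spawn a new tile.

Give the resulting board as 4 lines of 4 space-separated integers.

Answer:  8  4  8  0
 4  0  0  0
64  8  4 16
16  2  0  0

Derivation:
Slide left:
row 0: [8, 0, 4, 8] -> [8, 4, 8, 0]
row 1: [0, 0, 0, 4] -> [4, 0, 0, 0]
row 2: [64, 8, 4, 16] -> [64, 8, 4, 16]
row 3: [16, 0, 2, 0] -> [16, 2, 0, 0]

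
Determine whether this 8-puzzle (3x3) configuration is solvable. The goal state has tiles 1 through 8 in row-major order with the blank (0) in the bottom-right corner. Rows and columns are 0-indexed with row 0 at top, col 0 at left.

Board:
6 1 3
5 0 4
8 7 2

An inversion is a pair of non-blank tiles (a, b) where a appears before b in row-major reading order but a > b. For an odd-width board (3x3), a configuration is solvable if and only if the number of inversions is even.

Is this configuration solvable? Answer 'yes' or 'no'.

Inversions (pairs i<j in row-major order where tile[i] > tile[j] > 0): 12
12 is even, so the puzzle is solvable.

Answer: yes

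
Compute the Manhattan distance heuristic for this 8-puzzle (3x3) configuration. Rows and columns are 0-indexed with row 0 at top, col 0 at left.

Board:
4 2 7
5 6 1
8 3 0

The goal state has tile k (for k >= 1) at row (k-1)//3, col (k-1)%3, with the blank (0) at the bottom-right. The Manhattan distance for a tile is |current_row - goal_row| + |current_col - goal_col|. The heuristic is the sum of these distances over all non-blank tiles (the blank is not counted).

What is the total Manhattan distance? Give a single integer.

Answer: 14

Derivation:
Tile 4: at (0,0), goal (1,0), distance |0-1|+|0-0| = 1
Tile 2: at (0,1), goal (0,1), distance |0-0|+|1-1| = 0
Tile 7: at (0,2), goal (2,0), distance |0-2|+|2-0| = 4
Tile 5: at (1,0), goal (1,1), distance |1-1|+|0-1| = 1
Tile 6: at (1,1), goal (1,2), distance |1-1|+|1-2| = 1
Tile 1: at (1,2), goal (0,0), distance |1-0|+|2-0| = 3
Tile 8: at (2,0), goal (2,1), distance |2-2|+|0-1| = 1
Tile 3: at (2,1), goal (0,2), distance |2-0|+|1-2| = 3
Sum: 1 + 0 + 4 + 1 + 1 + 3 + 1 + 3 = 14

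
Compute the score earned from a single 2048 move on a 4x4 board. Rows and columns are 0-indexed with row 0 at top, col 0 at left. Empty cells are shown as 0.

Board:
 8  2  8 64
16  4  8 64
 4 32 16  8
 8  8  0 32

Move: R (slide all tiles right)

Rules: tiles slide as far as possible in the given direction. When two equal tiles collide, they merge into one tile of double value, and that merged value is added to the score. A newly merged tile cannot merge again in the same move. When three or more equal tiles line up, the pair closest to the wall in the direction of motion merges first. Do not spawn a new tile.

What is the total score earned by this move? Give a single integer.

Slide right:
row 0: [8, 2, 8, 64] -> [8, 2, 8, 64]  score +0 (running 0)
row 1: [16, 4, 8, 64] -> [16, 4, 8, 64]  score +0 (running 0)
row 2: [4, 32, 16, 8] -> [4, 32, 16, 8]  score +0 (running 0)
row 3: [8, 8, 0, 32] -> [0, 0, 16, 32]  score +16 (running 16)
Board after move:
 8  2  8 64
16  4  8 64
 4 32 16  8
 0  0 16 32

Answer: 16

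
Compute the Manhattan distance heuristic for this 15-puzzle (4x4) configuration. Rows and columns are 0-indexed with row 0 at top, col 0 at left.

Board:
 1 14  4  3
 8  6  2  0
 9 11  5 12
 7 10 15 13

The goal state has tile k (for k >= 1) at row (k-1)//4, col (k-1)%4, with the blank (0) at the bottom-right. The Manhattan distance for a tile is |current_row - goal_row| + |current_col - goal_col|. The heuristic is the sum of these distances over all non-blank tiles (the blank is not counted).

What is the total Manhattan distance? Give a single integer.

Tile 1: at (0,0), goal (0,0), distance |0-0|+|0-0| = 0
Tile 14: at (0,1), goal (3,1), distance |0-3|+|1-1| = 3
Tile 4: at (0,2), goal (0,3), distance |0-0|+|2-3| = 1
Tile 3: at (0,3), goal (0,2), distance |0-0|+|3-2| = 1
Tile 8: at (1,0), goal (1,3), distance |1-1|+|0-3| = 3
Tile 6: at (1,1), goal (1,1), distance |1-1|+|1-1| = 0
Tile 2: at (1,2), goal (0,1), distance |1-0|+|2-1| = 2
Tile 9: at (2,0), goal (2,0), distance |2-2|+|0-0| = 0
Tile 11: at (2,1), goal (2,2), distance |2-2|+|1-2| = 1
Tile 5: at (2,2), goal (1,0), distance |2-1|+|2-0| = 3
Tile 12: at (2,3), goal (2,3), distance |2-2|+|3-3| = 0
Tile 7: at (3,0), goal (1,2), distance |3-1|+|0-2| = 4
Tile 10: at (3,1), goal (2,1), distance |3-2|+|1-1| = 1
Tile 15: at (3,2), goal (3,2), distance |3-3|+|2-2| = 0
Tile 13: at (3,3), goal (3,0), distance |3-3|+|3-0| = 3
Sum: 0 + 3 + 1 + 1 + 3 + 0 + 2 + 0 + 1 + 3 + 0 + 4 + 1 + 0 + 3 = 22

Answer: 22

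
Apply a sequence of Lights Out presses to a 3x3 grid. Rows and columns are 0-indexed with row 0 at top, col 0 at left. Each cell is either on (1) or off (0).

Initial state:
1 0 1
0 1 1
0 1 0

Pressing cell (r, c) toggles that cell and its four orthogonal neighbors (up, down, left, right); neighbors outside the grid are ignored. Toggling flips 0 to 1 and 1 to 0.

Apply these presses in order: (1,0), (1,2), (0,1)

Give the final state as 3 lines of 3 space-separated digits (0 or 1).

After press 1 at (1,0):
0 0 1
1 0 1
1 1 0

After press 2 at (1,2):
0 0 0
1 1 0
1 1 1

After press 3 at (0,1):
1 1 1
1 0 0
1 1 1

Answer: 1 1 1
1 0 0
1 1 1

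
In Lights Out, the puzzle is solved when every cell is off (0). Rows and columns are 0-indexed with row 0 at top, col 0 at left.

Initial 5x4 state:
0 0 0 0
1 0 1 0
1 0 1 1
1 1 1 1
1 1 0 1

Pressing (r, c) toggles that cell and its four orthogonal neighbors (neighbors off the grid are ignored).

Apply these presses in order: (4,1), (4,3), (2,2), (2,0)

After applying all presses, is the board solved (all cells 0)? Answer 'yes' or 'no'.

After press 1 at (4,1):
0 0 0 0
1 0 1 0
1 0 1 1
1 0 1 1
0 0 1 1

After press 2 at (4,3):
0 0 0 0
1 0 1 0
1 0 1 1
1 0 1 0
0 0 0 0

After press 3 at (2,2):
0 0 0 0
1 0 0 0
1 1 0 0
1 0 0 0
0 0 0 0

After press 4 at (2,0):
0 0 0 0
0 0 0 0
0 0 0 0
0 0 0 0
0 0 0 0

Lights still on: 0

Answer: yes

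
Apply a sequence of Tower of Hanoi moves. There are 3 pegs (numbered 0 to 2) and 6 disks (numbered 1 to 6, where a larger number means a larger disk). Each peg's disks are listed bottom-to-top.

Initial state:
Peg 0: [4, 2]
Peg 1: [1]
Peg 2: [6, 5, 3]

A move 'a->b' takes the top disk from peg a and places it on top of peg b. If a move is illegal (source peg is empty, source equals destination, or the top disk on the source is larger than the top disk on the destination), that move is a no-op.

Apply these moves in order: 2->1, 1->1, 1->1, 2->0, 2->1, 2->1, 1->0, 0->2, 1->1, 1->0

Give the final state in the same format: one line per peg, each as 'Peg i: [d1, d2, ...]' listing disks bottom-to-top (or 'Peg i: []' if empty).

After move 1 (2->1):
Peg 0: [4, 2]
Peg 1: [1]
Peg 2: [6, 5, 3]

After move 2 (1->1):
Peg 0: [4, 2]
Peg 1: [1]
Peg 2: [6, 5, 3]

After move 3 (1->1):
Peg 0: [4, 2]
Peg 1: [1]
Peg 2: [6, 5, 3]

After move 4 (2->0):
Peg 0: [4, 2]
Peg 1: [1]
Peg 2: [6, 5, 3]

After move 5 (2->1):
Peg 0: [4, 2]
Peg 1: [1]
Peg 2: [6, 5, 3]

After move 6 (2->1):
Peg 0: [4, 2]
Peg 1: [1]
Peg 2: [6, 5, 3]

After move 7 (1->0):
Peg 0: [4, 2, 1]
Peg 1: []
Peg 2: [6, 5, 3]

After move 8 (0->2):
Peg 0: [4, 2]
Peg 1: []
Peg 2: [6, 5, 3, 1]

After move 9 (1->1):
Peg 0: [4, 2]
Peg 1: []
Peg 2: [6, 5, 3, 1]

After move 10 (1->0):
Peg 0: [4, 2]
Peg 1: []
Peg 2: [6, 5, 3, 1]

Answer: Peg 0: [4, 2]
Peg 1: []
Peg 2: [6, 5, 3, 1]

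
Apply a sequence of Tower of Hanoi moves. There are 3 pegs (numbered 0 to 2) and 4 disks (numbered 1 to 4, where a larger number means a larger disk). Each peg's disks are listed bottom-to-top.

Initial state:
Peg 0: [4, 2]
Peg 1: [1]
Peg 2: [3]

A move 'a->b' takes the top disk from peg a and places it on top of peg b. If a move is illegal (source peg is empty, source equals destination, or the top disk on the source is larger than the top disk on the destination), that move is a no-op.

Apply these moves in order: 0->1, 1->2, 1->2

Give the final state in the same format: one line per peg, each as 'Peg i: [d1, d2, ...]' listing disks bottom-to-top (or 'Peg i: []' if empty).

After move 1 (0->1):
Peg 0: [4, 2]
Peg 1: [1]
Peg 2: [3]

After move 2 (1->2):
Peg 0: [4, 2]
Peg 1: []
Peg 2: [3, 1]

After move 3 (1->2):
Peg 0: [4, 2]
Peg 1: []
Peg 2: [3, 1]

Answer: Peg 0: [4, 2]
Peg 1: []
Peg 2: [3, 1]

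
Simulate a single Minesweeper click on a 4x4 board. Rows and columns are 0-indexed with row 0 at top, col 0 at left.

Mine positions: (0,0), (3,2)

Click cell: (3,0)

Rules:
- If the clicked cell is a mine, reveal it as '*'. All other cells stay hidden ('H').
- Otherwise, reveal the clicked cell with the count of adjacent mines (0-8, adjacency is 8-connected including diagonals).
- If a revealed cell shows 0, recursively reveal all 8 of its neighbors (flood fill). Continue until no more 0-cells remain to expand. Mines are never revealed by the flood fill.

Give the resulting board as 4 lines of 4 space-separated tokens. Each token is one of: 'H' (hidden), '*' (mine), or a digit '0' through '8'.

H H H H
1 1 H H
0 1 H H
0 1 H H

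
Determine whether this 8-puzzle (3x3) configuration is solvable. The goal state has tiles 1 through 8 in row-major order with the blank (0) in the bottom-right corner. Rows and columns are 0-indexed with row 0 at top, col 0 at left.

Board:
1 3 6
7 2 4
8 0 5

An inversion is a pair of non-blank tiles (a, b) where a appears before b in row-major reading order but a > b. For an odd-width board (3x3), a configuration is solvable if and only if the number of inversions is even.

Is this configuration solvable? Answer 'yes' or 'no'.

Answer: yes

Derivation:
Inversions (pairs i<j in row-major order where tile[i] > tile[j] > 0): 8
8 is even, so the puzzle is solvable.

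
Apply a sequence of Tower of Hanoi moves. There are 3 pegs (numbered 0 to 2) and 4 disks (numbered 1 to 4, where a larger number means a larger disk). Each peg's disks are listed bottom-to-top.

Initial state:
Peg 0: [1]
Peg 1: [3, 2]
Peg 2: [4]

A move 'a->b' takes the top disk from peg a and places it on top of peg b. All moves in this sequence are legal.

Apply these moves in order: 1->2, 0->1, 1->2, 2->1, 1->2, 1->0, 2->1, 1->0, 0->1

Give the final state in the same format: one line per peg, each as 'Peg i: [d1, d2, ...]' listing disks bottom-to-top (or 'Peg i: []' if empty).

After move 1 (1->2):
Peg 0: [1]
Peg 1: [3]
Peg 2: [4, 2]

After move 2 (0->1):
Peg 0: []
Peg 1: [3, 1]
Peg 2: [4, 2]

After move 3 (1->2):
Peg 0: []
Peg 1: [3]
Peg 2: [4, 2, 1]

After move 4 (2->1):
Peg 0: []
Peg 1: [3, 1]
Peg 2: [4, 2]

After move 5 (1->2):
Peg 0: []
Peg 1: [3]
Peg 2: [4, 2, 1]

After move 6 (1->0):
Peg 0: [3]
Peg 1: []
Peg 2: [4, 2, 1]

After move 7 (2->1):
Peg 0: [3]
Peg 1: [1]
Peg 2: [4, 2]

After move 8 (1->0):
Peg 0: [3, 1]
Peg 1: []
Peg 2: [4, 2]

After move 9 (0->1):
Peg 0: [3]
Peg 1: [1]
Peg 2: [4, 2]

Answer: Peg 0: [3]
Peg 1: [1]
Peg 2: [4, 2]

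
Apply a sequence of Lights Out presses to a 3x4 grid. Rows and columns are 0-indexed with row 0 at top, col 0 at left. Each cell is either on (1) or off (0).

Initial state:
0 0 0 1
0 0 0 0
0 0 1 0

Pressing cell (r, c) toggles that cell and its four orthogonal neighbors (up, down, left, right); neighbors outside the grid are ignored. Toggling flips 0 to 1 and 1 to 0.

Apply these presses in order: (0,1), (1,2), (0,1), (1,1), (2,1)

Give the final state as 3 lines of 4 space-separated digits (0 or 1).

After press 1 at (0,1):
1 1 1 1
0 1 0 0
0 0 1 0

After press 2 at (1,2):
1 1 0 1
0 0 1 1
0 0 0 0

After press 3 at (0,1):
0 0 1 1
0 1 1 1
0 0 0 0

After press 4 at (1,1):
0 1 1 1
1 0 0 1
0 1 0 0

After press 5 at (2,1):
0 1 1 1
1 1 0 1
1 0 1 0

Answer: 0 1 1 1
1 1 0 1
1 0 1 0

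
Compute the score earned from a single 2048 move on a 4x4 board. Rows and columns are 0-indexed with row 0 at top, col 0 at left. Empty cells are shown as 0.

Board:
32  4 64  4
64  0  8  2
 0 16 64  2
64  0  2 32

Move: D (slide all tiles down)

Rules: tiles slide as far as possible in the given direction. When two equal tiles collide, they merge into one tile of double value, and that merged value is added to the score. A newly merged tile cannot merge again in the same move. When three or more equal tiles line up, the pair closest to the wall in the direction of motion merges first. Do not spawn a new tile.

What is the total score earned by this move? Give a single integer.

Answer: 132

Derivation:
Slide down:
col 0: [32, 64, 0, 64] -> [0, 0, 32, 128]  score +128 (running 128)
col 1: [4, 0, 16, 0] -> [0, 0, 4, 16]  score +0 (running 128)
col 2: [64, 8, 64, 2] -> [64, 8, 64, 2]  score +0 (running 128)
col 3: [4, 2, 2, 32] -> [0, 4, 4, 32]  score +4 (running 132)
Board after move:
  0   0  64   0
  0   0   8   4
 32   4  64   4
128  16   2  32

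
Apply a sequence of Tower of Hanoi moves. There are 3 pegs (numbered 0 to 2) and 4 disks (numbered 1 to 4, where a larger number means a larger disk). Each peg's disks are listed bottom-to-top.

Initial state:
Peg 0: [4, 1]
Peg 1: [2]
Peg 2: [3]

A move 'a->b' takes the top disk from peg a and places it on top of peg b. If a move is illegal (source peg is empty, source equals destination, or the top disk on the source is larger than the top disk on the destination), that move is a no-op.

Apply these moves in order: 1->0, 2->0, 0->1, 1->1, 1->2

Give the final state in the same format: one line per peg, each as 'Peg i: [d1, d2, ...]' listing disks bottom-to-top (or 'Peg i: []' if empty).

Answer: Peg 0: [4]
Peg 1: [2]
Peg 2: [3, 1]

Derivation:
After move 1 (1->0):
Peg 0: [4, 1]
Peg 1: [2]
Peg 2: [3]

After move 2 (2->0):
Peg 0: [4, 1]
Peg 1: [2]
Peg 2: [3]

After move 3 (0->1):
Peg 0: [4]
Peg 1: [2, 1]
Peg 2: [3]

After move 4 (1->1):
Peg 0: [4]
Peg 1: [2, 1]
Peg 2: [3]

After move 5 (1->2):
Peg 0: [4]
Peg 1: [2]
Peg 2: [3, 1]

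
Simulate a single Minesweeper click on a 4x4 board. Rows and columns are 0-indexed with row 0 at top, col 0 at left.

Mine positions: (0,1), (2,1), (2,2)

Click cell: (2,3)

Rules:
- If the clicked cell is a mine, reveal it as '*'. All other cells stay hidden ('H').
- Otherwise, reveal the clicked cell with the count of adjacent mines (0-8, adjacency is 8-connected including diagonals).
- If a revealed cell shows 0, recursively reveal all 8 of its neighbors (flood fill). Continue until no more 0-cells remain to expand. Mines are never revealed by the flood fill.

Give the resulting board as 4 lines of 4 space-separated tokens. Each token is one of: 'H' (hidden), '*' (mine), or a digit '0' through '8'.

H H H H
H H H H
H H H 1
H H H H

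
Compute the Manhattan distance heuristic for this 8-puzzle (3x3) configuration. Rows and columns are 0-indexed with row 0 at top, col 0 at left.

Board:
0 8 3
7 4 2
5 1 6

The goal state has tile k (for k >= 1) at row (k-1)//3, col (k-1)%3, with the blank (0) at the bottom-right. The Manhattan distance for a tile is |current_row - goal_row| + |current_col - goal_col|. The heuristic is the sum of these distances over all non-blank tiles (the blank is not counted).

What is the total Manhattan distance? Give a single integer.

Answer: 12

Derivation:
Tile 8: (0,1)->(2,1) = 2
Tile 3: (0,2)->(0,2) = 0
Tile 7: (1,0)->(2,0) = 1
Tile 4: (1,1)->(1,0) = 1
Tile 2: (1,2)->(0,1) = 2
Tile 5: (2,0)->(1,1) = 2
Tile 1: (2,1)->(0,0) = 3
Tile 6: (2,2)->(1,2) = 1
Sum: 2 + 0 + 1 + 1 + 2 + 2 + 3 + 1 = 12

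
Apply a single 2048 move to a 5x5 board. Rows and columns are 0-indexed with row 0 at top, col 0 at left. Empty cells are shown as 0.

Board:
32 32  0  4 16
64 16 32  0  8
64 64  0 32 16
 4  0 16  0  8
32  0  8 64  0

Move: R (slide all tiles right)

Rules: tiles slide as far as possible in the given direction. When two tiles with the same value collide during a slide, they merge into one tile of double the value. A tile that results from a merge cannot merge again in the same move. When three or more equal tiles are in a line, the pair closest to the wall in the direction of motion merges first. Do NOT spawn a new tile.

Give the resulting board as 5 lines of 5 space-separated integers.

Slide right:
row 0: [32, 32, 0, 4, 16] -> [0, 0, 64, 4, 16]
row 1: [64, 16, 32, 0, 8] -> [0, 64, 16, 32, 8]
row 2: [64, 64, 0, 32, 16] -> [0, 0, 128, 32, 16]
row 3: [4, 0, 16, 0, 8] -> [0, 0, 4, 16, 8]
row 4: [32, 0, 8, 64, 0] -> [0, 0, 32, 8, 64]

Answer:   0   0  64   4  16
  0  64  16  32   8
  0   0 128  32  16
  0   0   4  16   8
  0   0  32   8  64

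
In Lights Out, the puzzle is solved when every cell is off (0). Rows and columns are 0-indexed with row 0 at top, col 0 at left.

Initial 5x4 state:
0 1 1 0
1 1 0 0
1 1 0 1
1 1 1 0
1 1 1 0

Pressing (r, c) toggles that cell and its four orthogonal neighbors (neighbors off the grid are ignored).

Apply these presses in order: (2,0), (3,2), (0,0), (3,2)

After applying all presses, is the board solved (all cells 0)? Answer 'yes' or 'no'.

After press 1 at (2,0):
0 1 1 0
0 1 0 0
0 0 0 1
0 1 1 0
1 1 1 0

After press 2 at (3,2):
0 1 1 0
0 1 0 0
0 0 1 1
0 0 0 1
1 1 0 0

After press 3 at (0,0):
1 0 1 0
1 1 0 0
0 0 1 1
0 0 0 1
1 1 0 0

After press 4 at (3,2):
1 0 1 0
1 1 0 0
0 0 0 1
0 1 1 0
1 1 1 0

Lights still on: 10

Answer: no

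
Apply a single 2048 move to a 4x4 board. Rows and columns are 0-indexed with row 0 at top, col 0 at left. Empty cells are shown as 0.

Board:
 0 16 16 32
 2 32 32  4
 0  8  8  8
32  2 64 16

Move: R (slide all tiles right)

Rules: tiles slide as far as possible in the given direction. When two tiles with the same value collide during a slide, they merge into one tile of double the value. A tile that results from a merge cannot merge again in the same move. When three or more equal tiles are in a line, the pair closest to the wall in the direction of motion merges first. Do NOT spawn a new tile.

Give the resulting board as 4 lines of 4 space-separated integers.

Answer:  0  0 32 32
 0  2 64  4
 0  0  8 16
32  2 64 16

Derivation:
Slide right:
row 0: [0, 16, 16, 32] -> [0, 0, 32, 32]
row 1: [2, 32, 32, 4] -> [0, 2, 64, 4]
row 2: [0, 8, 8, 8] -> [0, 0, 8, 16]
row 3: [32, 2, 64, 16] -> [32, 2, 64, 16]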